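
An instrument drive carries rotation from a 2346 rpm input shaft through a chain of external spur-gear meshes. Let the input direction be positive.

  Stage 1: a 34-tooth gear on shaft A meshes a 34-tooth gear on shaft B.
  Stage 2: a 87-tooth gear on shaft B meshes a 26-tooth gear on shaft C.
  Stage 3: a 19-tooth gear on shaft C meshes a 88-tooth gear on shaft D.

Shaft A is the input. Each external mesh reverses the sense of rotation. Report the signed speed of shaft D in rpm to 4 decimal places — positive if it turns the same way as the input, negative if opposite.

-1694.9030 rpm (opposite to input, |ω| = 1694.9030 rpm)

Stage 1 [34T→34T]: ω = 2346.0000×34/34 = 2346.0000 rpm, dir flips to −; running = −2346.0000
Stage 2 [87T→26T]: ω = 2346.0000×87/26 = 7850.0769 rpm, dir flips to +; running = +7850.0769
Stage 3 [19T→88T]: ω = 7850.0769×19/88 = 1694.9030 rpm, dir flips to −; running = −1694.9030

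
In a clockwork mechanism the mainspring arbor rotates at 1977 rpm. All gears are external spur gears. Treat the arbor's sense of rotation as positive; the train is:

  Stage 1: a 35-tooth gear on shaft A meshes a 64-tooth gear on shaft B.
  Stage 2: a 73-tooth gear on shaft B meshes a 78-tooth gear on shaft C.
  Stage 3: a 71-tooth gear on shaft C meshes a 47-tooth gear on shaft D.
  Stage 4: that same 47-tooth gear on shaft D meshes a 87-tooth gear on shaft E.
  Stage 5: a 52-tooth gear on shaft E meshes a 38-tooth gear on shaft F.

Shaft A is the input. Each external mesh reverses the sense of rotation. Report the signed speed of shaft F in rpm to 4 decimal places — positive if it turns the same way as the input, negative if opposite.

-1130.0088 rpm (opposite to input, |ω| = 1130.0088 rpm)

Stage 1 [35T→64T]: ω = 1977.0000×35/64 = 1081.1719 rpm, dir flips to −; running = −1081.1719
Stage 2 [73T→78T]: ω = 1081.1719×73/78 = 1011.8660 rpm, dir flips to +; running = +1011.8660
Stage 3 [71T→47T]: ω = 1011.8660×71/47 = 1528.5635 rpm, dir flips to −; running = −1528.5635
Stage 4 [47T→87T]: ω = 1528.5635×47/87 = 825.7757 rpm, dir flips to +; running = +825.7757
Stage 5 [52T→38T]: ω = 825.7757×52/38 = 1130.0088 rpm, dir flips to −; running = −1130.0088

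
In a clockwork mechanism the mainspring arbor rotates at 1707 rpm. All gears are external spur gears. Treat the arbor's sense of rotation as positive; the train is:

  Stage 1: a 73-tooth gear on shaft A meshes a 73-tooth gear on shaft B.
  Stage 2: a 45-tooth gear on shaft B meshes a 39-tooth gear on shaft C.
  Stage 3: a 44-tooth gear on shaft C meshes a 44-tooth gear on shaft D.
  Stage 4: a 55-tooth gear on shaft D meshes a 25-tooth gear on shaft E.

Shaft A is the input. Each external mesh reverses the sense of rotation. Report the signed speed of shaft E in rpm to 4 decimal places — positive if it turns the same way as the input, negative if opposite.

Stage 1 [73T→73T]: ω = 1707.0000×73/73 = 1707.0000 rpm, dir flips to −; running = −1707.0000
Stage 2 [45T→39T]: ω = 1707.0000×45/39 = 1969.6154 rpm, dir flips to +; running = +1969.6154
Stage 3 [44T→44T]: ω = 1969.6154×44/44 = 1969.6154 rpm, dir flips to −; running = −1969.6154
Stage 4 [55T→25T]: ω = 1969.6154×55/25 = 4333.1538 rpm, dir flips to +; running = +4333.1538

+4333.1538 rpm (same as input, |ω| = 4333.1538 rpm)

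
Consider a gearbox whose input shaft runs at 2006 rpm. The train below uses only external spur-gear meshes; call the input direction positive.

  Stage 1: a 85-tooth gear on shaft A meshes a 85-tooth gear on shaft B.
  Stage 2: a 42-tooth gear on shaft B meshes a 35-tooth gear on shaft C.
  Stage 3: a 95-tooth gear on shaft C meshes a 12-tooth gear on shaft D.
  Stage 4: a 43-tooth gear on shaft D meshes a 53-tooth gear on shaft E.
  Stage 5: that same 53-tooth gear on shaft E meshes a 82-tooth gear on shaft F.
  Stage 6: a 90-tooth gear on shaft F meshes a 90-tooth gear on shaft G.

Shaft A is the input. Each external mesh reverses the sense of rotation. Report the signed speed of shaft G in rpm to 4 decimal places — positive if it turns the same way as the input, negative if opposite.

Stage 1 [85T→85T]: ω = 2006.0000×85/85 = 2006.0000 rpm, dir flips to −; running = −2006.0000
Stage 2 [42T→35T]: ω = 2006.0000×42/35 = 2407.2000 rpm, dir flips to +; running = +2407.2000
Stage 3 [95T→12T]: ω = 2407.2000×95/12 = 19057.0000 rpm, dir flips to −; running = −19057.0000
Stage 4 [43T→53T]: ω = 19057.0000×43/53 = 15461.3396 rpm, dir flips to +; running = +15461.3396
Stage 5 [53T→82T]: ω = 15461.3396×53/82 = 9993.3049 rpm, dir flips to −; running = −9993.3049
Stage 6 [90T→90T]: ω = 9993.3049×90/90 = 9993.3049 rpm, dir flips to +; running = +9993.3049

+9993.3049 rpm (same as input, |ω| = 9993.3049 rpm)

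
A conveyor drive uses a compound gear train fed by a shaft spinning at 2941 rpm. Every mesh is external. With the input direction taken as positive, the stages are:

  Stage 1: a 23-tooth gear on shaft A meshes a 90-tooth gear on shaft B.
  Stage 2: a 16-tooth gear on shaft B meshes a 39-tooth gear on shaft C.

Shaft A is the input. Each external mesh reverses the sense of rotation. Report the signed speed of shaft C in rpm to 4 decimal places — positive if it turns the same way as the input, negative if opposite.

+308.3442 rpm (same as input, |ω| = 308.3442 rpm)

Stage 1 [23T→90T]: ω = 2941.0000×23/90 = 751.5889 rpm, dir flips to −; running = −751.5889
Stage 2 [16T→39T]: ω = 751.5889×16/39 = 308.3442 rpm, dir flips to +; running = +308.3442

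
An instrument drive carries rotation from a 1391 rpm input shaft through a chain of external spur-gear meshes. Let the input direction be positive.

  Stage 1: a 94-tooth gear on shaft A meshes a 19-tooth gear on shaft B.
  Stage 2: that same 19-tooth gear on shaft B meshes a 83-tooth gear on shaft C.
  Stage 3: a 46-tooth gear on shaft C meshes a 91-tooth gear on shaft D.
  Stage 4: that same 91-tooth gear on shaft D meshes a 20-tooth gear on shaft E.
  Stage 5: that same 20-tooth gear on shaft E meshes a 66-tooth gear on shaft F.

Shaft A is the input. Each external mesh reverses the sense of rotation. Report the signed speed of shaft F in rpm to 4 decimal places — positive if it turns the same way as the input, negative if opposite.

Stage 1 [94T→19T]: ω = 1391.0000×94/19 = 6881.7895 rpm, dir flips to −; running = −6881.7895
Stage 2 [19T→83T]: ω = 6881.7895×19/83 = 1575.3494 rpm, dir flips to +; running = +1575.3494
Stage 3 [46T→91T]: ω = 1575.3494×46/91 = 796.3305 rpm, dir flips to −; running = −796.3305
Stage 4 [91T→20T]: ω = 796.3305×91/20 = 3623.3036 rpm, dir flips to +; running = +3623.3036
Stage 5 [20T→66T]: ω = 3623.3036×20/66 = 1097.9708 rpm, dir flips to −; running = −1097.9708

-1097.9708 rpm (opposite to input, |ω| = 1097.9708 rpm)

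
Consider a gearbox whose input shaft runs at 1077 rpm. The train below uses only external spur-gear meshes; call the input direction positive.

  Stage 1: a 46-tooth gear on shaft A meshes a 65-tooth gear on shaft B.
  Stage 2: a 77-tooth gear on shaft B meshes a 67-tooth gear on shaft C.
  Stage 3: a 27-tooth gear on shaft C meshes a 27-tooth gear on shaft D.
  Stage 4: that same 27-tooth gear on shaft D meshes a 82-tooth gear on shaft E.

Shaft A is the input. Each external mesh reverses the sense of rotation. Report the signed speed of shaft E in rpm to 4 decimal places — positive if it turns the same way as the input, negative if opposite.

+288.4204 rpm (same as input, |ω| = 288.4204 rpm)

Stage 1 [46T→65T]: ω = 1077.0000×46/65 = 762.1846 rpm, dir flips to −; running = −762.1846
Stage 2 [77T→67T]: ω = 762.1846×77/67 = 875.9435 rpm, dir flips to +; running = +875.9435
Stage 3 [27T→27T]: ω = 875.9435×27/27 = 875.9435 rpm, dir flips to −; running = −875.9435
Stage 4 [27T→82T]: ω = 875.9435×27/82 = 288.4204 rpm, dir flips to +; running = +288.4204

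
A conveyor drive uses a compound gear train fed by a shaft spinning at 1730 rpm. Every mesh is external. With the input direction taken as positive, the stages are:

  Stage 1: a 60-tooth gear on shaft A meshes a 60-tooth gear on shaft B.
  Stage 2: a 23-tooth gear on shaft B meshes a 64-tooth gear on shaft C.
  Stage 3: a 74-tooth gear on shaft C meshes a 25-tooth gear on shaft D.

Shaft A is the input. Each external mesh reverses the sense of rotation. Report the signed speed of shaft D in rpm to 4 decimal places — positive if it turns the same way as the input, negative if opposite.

Stage 1 [60T→60T]: ω = 1730.0000×60/60 = 1730.0000 rpm, dir flips to −; running = −1730.0000
Stage 2 [23T→64T]: ω = 1730.0000×23/64 = 621.7188 rpm, dir flips to +; running = +621.7188
Stage 3 [74T→25T]: ω = 621.7188×74/25 = 1840.2875 rpm, dir flips to −; running = −1840.2875

-1840.2875 rpm (opposite to input, |ω| = 1840.2875 rpm)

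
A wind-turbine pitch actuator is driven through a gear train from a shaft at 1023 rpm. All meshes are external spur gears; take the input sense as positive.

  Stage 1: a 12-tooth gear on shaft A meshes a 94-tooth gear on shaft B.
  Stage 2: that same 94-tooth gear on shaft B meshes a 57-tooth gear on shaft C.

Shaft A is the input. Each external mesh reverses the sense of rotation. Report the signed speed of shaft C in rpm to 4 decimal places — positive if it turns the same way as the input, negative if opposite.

+215.3684 rpm (same as input, |ω| = 215.3684 rpm)

Stage 1 [12T→94T]: ω = 1023.0000×12/94 = 130.5957 rpm, dir flips to −; running = −130.5957
Stage 2 [94T→57T]: ω = 130.5957×94/57 = 215.3684 rpm, dir flips to +; running = +215.3684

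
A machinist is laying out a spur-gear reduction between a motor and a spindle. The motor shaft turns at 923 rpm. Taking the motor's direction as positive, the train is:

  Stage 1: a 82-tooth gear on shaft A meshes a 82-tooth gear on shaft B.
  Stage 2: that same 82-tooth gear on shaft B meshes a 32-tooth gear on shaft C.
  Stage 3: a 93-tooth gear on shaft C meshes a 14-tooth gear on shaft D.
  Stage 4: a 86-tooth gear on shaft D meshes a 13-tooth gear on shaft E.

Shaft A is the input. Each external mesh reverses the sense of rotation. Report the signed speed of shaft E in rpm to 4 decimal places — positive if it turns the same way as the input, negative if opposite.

Stage 1 [82T→82T]: ω = 923.0000×82/82 = 923.0000 rpm, dir flips to −; running = −923.0000
Stage 2 [82T→32T]: ω = 923.0000×82/32 = 2365.1875 rpm, dir flips to +; running = +2365.1875
Stage 3 [93T→14T]: ω = 2365.1875×93/14 = 15711.6027 rpm, dir flips to −; running = −15711.6027
Stage 4 [86T→13T]: ω = 15711.6027×86/13 = 103938.2946 rpm, dir flips to +; running = +103938.2946

+103938.2946 rpm (same as input, |ω| = 103938.2946 rpm)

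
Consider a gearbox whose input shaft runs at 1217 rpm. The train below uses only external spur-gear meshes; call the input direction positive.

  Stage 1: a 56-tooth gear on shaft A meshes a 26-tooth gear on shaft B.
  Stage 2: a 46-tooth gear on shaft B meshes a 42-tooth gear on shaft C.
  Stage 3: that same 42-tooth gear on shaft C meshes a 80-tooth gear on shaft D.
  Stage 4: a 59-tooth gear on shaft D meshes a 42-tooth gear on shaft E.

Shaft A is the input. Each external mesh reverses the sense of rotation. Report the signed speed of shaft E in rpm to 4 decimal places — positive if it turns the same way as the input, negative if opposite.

Stage 1 [56T→26T]: ω = 1217.0000×56/26 = 2621.2308 rpm, dir flips to −; running = −2621.2308
Stage 2 [46T→42T]: ω = 2621.2308×46/42 = 2870.8718 rpm, dir flips to +; running = +2870.8718
Stage 3 [42T→80T]: ω = 2870.8718×42/80 = 1507.2077 rpm, dir flips to −; running = −1507.2077
Stage 4 [59T→42T]: ω = 1507.2077×59/42 = 2117.2679 rpm, dir flips to +; running = +2117.2679

+2117.2679 rpm (same as input, |ω| = 2117.2679 rpm)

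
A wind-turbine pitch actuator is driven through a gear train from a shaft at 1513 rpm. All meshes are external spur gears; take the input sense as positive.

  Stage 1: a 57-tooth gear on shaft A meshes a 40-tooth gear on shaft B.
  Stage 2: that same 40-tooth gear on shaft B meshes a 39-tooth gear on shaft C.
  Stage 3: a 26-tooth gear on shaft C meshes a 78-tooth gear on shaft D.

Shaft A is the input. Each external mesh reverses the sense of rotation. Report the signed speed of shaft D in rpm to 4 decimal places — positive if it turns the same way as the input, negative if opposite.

Stage 1 [57T→40T]: ω = 1513.0000×57/40 = 2156.0250 rpm, dir flips to −; running = −2156.0250
Stage 2 [40T→39T]: ω = 2156.0250×40/39 = 2211.3077 rpm, dir flips to +; running = +2211.3077
Stage 3 [26T→78T]: ω = 2211.3077×26/78 = 737.1026 rpm, dir flips to −; running = −737.1026

-737.1026 rpm (opposite to input, |ω| = 737.1026 rpm)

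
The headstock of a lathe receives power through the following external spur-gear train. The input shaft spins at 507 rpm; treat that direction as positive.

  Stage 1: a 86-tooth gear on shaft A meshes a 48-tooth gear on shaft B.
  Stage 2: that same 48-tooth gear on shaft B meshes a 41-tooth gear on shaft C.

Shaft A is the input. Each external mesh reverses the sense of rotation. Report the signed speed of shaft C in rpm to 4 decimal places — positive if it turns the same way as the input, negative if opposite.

Stage 1 [86T→48T]: ω = 507.0000×86/48 = 908.3750 rpm, dir flips to −; running = −908.3750
Stage 2 [48T→41T]: ω = 908.3750×48/41 = 1063.4634 rpm, dir flips to +; running = +1063.4634

+1063.4634 rpm (same as input, |ω| = 1063.4634 rpm)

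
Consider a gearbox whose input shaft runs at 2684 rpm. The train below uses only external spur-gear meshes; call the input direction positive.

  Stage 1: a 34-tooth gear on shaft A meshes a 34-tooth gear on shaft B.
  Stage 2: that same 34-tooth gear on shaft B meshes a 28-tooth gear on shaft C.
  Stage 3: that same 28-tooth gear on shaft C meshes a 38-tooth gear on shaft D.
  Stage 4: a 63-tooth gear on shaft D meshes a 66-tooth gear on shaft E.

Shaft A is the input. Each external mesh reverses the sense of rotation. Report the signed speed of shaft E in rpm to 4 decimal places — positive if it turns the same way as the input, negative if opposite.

+2292.3158 rpm (same as input, |ω| = 2292.3158 rpm)

Stage 1 [34T→34T]: ω = 2684.0000×34/34 = 2684.0000 rpm, dir flips to −; running = −2684.0000
Stage 2 [34T→28T]: ω = 2684.0000×34/28 = 3259.1429 rpm, dir flips to +; running = +3259.1429
Stage 3 [28T→38T]: ω = 3259.1429×28/38 = 2401.4737 rpm, dir flips to −; running = −2401.4737
Stage 4 [63T→66T]: ω = 2401.4737×63/66 = 2292.3158 rpm, dir flips to +; running = +2292.3158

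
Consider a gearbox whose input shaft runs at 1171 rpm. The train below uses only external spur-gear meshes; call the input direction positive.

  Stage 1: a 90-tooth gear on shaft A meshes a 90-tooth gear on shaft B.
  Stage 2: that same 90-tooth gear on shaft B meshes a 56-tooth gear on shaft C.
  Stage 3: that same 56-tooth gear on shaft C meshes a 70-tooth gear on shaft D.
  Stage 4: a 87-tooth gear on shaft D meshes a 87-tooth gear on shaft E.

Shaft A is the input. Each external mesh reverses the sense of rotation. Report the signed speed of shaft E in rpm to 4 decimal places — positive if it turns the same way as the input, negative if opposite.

Stage 1 [90T→90T]: ω = 1171.0000×90/90 = 1171.0000 rpm, dir flips to −; running = −1171.0000
Stage 2 [90T→56T]: ω = 1171.0000×90/56 = 1881.9643 rpm, dir flips to +; running = +1881.9643
Stage 3 [56T→70T]: ω = 1881.9643×56/70 = 1505.5714 rpm, dir flips to −; running = −1505.5714
Stage 4 [87T→87T]: ω = 1505.5714×87/87 = 1505.5714 rpm, dir flips to +; running = +1505.5714

+1505.5714 rpm (same as input, |ω| = 1505.5714 rpm)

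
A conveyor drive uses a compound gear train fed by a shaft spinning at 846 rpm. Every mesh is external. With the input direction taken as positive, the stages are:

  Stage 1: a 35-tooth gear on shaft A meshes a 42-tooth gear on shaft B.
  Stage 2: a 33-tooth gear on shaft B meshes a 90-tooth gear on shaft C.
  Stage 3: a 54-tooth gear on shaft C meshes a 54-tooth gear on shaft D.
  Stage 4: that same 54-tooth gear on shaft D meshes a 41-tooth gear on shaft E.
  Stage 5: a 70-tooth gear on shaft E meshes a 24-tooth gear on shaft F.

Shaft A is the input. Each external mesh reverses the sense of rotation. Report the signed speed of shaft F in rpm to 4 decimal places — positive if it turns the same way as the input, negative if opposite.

-993.0183 rpm (opposite to input, |ω| = 993.0183 rpm)

Stage 1 [35T→42T]: ω = 846.0000×35/42 = 705.0000 rpm, dir flips to −; running = −705.0000
Stage 2 [33T→90T]: ω = 705.0000×33/90 = 258.5000 rpm, dir flips to +; running = +258.5000
Stage 3 [54T→54T]: ω = 258.5000×54/54 = 258.5000 rpm, dir flips to −; running = −258.5000
Stage 4 [54T→41T]: ω = 258.5000×54/41 = 340.4634 rpm, dir flips to +; running = +340.4634
Stage 5 [70T→24T]: ω = 340.4634×70/24 = 993.0183 rpm, dir flips to −; running = −993.0183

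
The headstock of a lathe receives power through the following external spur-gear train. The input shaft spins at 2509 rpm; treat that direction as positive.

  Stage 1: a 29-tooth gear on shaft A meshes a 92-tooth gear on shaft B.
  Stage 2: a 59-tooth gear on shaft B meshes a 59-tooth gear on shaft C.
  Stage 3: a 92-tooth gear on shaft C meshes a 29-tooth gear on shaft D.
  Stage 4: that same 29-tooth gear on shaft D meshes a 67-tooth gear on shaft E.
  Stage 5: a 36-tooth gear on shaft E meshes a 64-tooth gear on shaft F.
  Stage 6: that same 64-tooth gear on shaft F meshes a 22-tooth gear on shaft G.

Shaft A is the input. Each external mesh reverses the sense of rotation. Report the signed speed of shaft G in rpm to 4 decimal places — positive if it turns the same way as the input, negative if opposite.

+1777.0665 rpm (same as input, |ω| = 1777.0665 rpm)

Stage 1 [29T→92T]: ω = 2509.0000×29/92 = 790.8804 rpm, dir flips to −; running = −790.8804
Stage 2 [59T→59T]: ω = 790.8804×59/59 = 790.8804 rpm, dir flips to +; running = +790.8804
Stage 3 [92T→29T]: ω = 790.8804×92/29 = 2509.0000 rpm, dir flips to −; running = −2509.0000
Stage 4 [29T→67T]: ω = 2509.0000×29/67 = 1085.9851 rpm, dir flips to +; running = +1085.9851
Stage 5 [36T→64T]: ω = 1085.9851×36/64 = 610.8666 rpm, dir flips to −; running = −610.8666
Stage 6 [64T→22T]: ω = 610.8666×64/22 = 1777.0665 rpm, dir flips to +; running = +1777.0665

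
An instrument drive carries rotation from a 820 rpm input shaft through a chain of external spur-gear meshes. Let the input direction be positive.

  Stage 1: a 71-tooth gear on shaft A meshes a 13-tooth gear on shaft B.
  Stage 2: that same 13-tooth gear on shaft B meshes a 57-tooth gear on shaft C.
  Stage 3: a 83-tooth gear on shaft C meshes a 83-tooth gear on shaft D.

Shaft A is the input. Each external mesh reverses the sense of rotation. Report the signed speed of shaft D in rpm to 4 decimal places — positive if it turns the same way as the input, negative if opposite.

-1021.4035 rpm (opposite to input, |ω| = 1021.4035 rpm)

Stage 1 [71T→13T]: ω = 820.0000×71/13 = 4478.4615 rpm, dir flips to −; running = −4478.4615
Stage 2 [13T→57T]: ω = 4478.4615×13/57 = 1021.4035 rpm, dir flips to +; running = +1021.4035
Stage 3 [83T→83T]: ω = 1021.4035×83/83 = 1021.4035 rpm, dir flips to −; running = −1021.4035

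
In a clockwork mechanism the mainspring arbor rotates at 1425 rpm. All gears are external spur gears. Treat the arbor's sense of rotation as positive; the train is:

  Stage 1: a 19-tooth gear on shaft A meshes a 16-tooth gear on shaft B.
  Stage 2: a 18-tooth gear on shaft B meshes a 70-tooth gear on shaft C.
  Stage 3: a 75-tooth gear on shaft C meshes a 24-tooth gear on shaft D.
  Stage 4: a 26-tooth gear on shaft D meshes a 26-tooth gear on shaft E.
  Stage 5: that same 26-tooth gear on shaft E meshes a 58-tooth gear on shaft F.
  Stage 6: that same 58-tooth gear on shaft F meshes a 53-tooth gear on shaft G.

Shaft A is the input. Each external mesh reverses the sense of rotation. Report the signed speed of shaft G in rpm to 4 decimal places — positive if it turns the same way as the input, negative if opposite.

Stage 1 [19T→16T]: ω = 1425.0000×19/16 = 1692.1875 rpm, dir flips to −; running = −1692.1875
Stage 2 [18T→70T]: ω = 1692.1875×18/70 = 435.1339 rpm, dir flips to +; running = +435.1339
Stage 3 [75T→24T]: ω = 435.1339×75/24 = 1359.7935 rpm, dir flips to −; running = −1359.7935
Stage 4 [26T→26T]: ω = 1359.7935×26/26 = 1359.7935 rpm, dir flips to +; running = +1359.7935
Stage 5 [26T→58T]: ω = 1359.7935×26/58 = 609.5626 rpm, dir flips to −; running = −609.5626
Stage 6 [58T→53T]: ω = 609.5626×58/53 = 667.0685 rpm, dir flips to +; running = +667.0685

+667.0685 rpm (same as input, |ω| = 667.0685 rpm)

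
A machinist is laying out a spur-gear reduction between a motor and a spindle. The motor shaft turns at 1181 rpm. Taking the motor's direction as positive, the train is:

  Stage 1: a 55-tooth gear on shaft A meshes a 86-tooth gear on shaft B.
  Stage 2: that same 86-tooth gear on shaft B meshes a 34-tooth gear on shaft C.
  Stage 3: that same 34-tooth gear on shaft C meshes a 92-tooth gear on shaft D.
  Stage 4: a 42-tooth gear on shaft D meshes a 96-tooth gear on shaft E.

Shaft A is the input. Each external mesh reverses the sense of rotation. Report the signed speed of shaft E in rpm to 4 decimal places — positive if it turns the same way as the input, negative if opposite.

+308.8893 rpm (same as input, |ω| = 308.8893 rpm)

Stage 1 [55T→86T]: ω = 1181.0000×55/86 = 755.2907 rpm, dir flips to −; running = −755.2907
Stage 2 [86T→34T]: ω = 755.2907×86/34 = 1910.4412 rpm, dir flips to +; running = +1910.4412
Stage 3 [34T→92T]: ω = 1910.4412×34/92 = 706.0326 rpm, dir flips to −; running = −706.0326
Stage 4 [42T→96T]: ω = 706.0326×42/96 = 308.8893 rpm, dir flips to +; running = +308.8893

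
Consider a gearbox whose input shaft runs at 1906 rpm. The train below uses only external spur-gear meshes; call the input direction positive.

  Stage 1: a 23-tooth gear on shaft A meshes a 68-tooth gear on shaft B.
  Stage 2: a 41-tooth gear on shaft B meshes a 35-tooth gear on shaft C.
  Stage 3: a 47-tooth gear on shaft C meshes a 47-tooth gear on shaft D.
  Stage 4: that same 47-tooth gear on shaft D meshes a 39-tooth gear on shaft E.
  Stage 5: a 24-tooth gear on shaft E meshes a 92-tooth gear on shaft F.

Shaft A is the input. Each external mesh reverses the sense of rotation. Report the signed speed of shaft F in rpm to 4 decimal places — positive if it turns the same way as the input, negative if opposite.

Stage 1 [23T→68T]: ω = 1906.0000×23/68 = 644.6765 rpm, dir flips to −; running = −644.6765
Stage 2 [41T→35T]: ω = 644.6765×41/35 = 755.1924 rpm, dir flips to +; running = +755.1924
Stage 3 [47T→47T]: ω = 755.1924×47/47 = 755.1924 rpm, dir flips to −; running = −755.1924
Stage 4 [47T→39T]: ω = 755.1924×47/39 = 910.1037 rpm, dir flips to +; running = +910.1037
Stage 5 [24T→92T]: ω = 910.1037×24/92 = 237.4184 rpm, dir flips to −; running = −237.4184

-237.4184 rpm (opposite to input, |ω| = 237.4184 rpm)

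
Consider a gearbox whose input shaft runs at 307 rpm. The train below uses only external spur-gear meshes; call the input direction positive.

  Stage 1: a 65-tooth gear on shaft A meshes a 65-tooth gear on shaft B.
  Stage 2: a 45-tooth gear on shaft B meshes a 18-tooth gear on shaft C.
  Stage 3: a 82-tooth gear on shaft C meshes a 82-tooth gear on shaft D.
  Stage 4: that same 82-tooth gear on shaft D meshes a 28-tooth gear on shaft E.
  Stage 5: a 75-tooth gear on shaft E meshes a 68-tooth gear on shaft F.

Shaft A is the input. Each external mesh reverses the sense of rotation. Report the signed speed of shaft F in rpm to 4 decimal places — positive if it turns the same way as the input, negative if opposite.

Stage 1 [65T→65T]: ω = 307.0000×65/65 = 307.0000 rpm, dir flips to −; running = −307.0000
Stage 2 [45T→18T]: ω = 307.0000×45/18 = 767.5000 rpm, dir flips to +; running = +767.5000
Stage 3 [82T→82T]: ω = 767.5000×82/82 = 767.5000 rpm, dir flips to −; running = −767.5000
Stage 4 [82T→28T]: ω = 767.5000×82/28 = 2247.6786 rpm, dir flips to +; running = +2247.6786
Stage 5 [75T→68T]: ω = 2247.6786×75/68 = 2479.0572 rpm, dir flips to −; running = −2479.0572

-2479.0572 rpm (opposite to input, |ω| = 2479.0572 rpm)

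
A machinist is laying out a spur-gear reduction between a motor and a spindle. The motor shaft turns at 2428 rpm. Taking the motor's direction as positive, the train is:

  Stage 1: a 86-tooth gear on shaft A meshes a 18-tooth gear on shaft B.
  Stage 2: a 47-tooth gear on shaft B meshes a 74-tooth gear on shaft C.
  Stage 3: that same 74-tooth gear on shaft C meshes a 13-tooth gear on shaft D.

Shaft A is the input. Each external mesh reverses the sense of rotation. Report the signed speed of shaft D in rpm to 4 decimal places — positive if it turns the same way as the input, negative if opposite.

Stage 1 [86T→18T]: ω = 2428.0000×86/18 = 11600.4444 rpm, dir flips to −; running = −11600.4444
Stage 2 [47T→74T]: ω = 11600.4444×47/74 = 7367.8498 rpm, dir flips to +; running = +7367.8498
Stage 3 [74T→13T]: ω = 7367.8498×74/13 = 41940.0684 rpm, dir flips to −; running = −41940.0684

-41940.0684 rpm (opposite to input, |ω| = 41940.0684 rpm)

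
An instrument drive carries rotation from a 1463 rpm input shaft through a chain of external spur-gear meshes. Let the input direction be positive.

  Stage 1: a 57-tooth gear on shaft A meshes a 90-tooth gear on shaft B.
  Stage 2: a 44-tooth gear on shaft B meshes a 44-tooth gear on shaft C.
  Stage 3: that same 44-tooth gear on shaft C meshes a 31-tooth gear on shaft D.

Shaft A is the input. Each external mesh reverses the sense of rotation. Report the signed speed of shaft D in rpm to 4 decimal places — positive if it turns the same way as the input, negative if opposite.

Stage 1 [57T→90T]: ω = 1463.0000×57/90 = 926.5667 rpm, dir flips to −; running = −926.5667
Stage 2 [44T→44T]: ω = 926.5667×44/44 = 926.5667 rpm, dir flips to +; running = +926.5667
Stage 3 [44T→31T]: ω = 926.5667×44/31 = 1315.1269 rpm, dir flips to −; running = −1315.1269

-1315.1269 rpm (opposite to input, |ω| = 1315.1269 rpm)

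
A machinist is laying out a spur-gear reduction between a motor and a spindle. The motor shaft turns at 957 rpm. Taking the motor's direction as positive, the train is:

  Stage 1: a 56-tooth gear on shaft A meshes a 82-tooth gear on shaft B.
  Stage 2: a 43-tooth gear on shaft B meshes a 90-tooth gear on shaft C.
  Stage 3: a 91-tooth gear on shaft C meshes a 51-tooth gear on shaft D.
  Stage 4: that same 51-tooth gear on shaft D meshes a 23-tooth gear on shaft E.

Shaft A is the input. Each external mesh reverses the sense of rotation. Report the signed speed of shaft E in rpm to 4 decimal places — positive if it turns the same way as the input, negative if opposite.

+1235.4513 rpm (same as input, |ω| = 1235.4513 rpm)

Stage 1 [56T→82T]: ω = 957.0000×56/82 = 653.5610 rpm, dir flips to −; running = −653.5610
Stage 2 [43T→90T]: ω = 653.5610×43/90 = 312.2569 rpm, dir flips to +; running = +312.2569
Stage 3 [91T→51T]: ω = 312.2569×91/51 = 557.1643 rpm, dir flips to −; running = −557.1643
Stage 4 [51T→23T]: ω = 557.1643×51/23 = 1235.4513 rpm, dir flips to +; running = +1235.4513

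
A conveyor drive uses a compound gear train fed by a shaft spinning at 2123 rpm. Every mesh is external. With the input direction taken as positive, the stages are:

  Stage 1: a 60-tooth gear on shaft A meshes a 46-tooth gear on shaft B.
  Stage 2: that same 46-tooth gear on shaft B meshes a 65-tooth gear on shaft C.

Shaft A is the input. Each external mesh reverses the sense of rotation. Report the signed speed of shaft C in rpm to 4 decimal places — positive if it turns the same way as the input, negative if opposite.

Stage 1 [60T→46T]: ω = 2123.0000×60/46 = 2769.1304 rpm, dir flips to −; running = −2769.1304
Stage 2 [46T→65T]: ω = 2769.1304×46/65 = 1959.6923 rpm, dir flips to +; running = +1959.6923

+1959.6923 rpm (same as input, |ω| = 1959.6923 rpm)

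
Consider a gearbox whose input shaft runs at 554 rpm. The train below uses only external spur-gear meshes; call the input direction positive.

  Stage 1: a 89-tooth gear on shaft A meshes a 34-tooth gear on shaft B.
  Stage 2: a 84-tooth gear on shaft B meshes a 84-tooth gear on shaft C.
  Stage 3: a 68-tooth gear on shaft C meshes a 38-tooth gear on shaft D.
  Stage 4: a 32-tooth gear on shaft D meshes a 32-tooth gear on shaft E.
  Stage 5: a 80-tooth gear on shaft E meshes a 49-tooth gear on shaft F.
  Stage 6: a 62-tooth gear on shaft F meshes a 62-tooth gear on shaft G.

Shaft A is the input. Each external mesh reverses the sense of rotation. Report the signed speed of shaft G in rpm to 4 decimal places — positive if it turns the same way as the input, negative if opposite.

+4236.8206 rpm (same as input, |ω| = 4236.8206 rpm)

Stage 1 [89T→34T]: ω = 554.0000×89/34 = 1450.1765 rpm, dir flips to −; running = −1450.1765
Stage 2 [84T→84T]: ω = 1450.1765×84/84 = 1450.1765 rpm, dir flips to +; running = +1450.1765
Stage 3 [68T→38T]: ω = 1450.1765×68/38 = 2595.0526 rpm, dir flips to −; running = −2595.0526
Stage 4 [32T→32T]: ω = 2595.0526×32/32 = 2595.0526 rpm, dir flips to +; running = +2595.0526
Stage 5 [80T→49T]: ω = 2595.0526×80/49 = 4236.8206 rpm, dir flips to −; running = −4236.8206
Stage 6 [62T→62T]: ω = 4236.8206×62/62 = 4236.8206 rpm, dir flips to +; running = +4236.8206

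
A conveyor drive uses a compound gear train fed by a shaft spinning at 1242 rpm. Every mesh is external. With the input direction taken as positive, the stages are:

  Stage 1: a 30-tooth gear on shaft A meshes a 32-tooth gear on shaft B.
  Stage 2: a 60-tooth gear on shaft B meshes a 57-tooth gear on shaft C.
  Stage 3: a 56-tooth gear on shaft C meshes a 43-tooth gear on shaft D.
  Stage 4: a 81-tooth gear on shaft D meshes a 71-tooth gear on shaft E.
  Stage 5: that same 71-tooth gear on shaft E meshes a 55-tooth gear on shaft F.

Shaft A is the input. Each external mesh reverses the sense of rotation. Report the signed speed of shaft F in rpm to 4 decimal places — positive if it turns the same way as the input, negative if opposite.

-2350.7756 rpm (opposite to input, |ω| = 2350.7756 rpm)

Stage 1 [30T→32T]: ω = 1242.0000×30/32 = 1164.3750 rpm, dir flips to −; running = −1164.3750
Stage 2 [60T→57T]: ω = 1164.3750×60/57 = 1225.6579 rpm, dir flips to +; running = +1225.6579
Stage 3 [56T→43T]: ω = 1225.6579×56/43 = 1596.2056 rpm, dir flips to −; running = −1596.2056
Stage 4 [81T→71T]: ω = 1596.2056×81/71 = 1821.0233 rpm, dir flips to +; running = +1821.0233
Stage 5 [71T→55T]: ω = 1821.0233×71/55 = 2350.7756 rpm, dir flips to −; running = −2350.7756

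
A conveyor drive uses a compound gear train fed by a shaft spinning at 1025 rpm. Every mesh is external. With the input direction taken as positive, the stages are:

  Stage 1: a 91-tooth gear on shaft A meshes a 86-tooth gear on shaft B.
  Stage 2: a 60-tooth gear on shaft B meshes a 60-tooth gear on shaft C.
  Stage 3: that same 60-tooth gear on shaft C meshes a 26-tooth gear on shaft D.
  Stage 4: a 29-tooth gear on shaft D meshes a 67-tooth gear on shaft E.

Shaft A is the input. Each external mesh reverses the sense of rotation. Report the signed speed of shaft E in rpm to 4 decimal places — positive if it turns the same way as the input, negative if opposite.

+1083.3478 rpm (same as input, |ω| = 1083.3478 rpm)

Stage 1 [91T→86T]: ω = 1025.0000×91/86 = 1084.5930 rpm, dir flips to −; running = −1084.5930
Stage 2 [60T→60T]: ω = 1084.5930×60/60 = 1084.5930 rpm, dir flips to +; running = +1084.5930
Stage 3 [60T→26T]: ω = 1084.5930×60/26 = 2502.9070 rpm, dir flips to −; running = −2502.9070
Stage 4 [29T→67T]: ω = 2502.9070×29/67 = 1083.3478 rpm, dir flips to +; running = +1083.3478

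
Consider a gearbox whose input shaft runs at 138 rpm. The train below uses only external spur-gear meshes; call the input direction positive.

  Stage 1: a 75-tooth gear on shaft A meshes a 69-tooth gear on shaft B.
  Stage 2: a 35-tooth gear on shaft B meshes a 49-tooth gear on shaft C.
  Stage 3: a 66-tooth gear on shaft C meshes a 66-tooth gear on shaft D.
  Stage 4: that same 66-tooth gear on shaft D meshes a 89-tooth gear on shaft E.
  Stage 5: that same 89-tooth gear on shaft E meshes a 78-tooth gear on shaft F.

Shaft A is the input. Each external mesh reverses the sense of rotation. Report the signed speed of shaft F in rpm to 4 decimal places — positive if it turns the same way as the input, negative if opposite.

Stage 1 [75T→69T]: ω = 138.0000×75/69 = 150.0000 rpm, dir flips to −; running = −150.0000
Stage 2 [35T→49T]: ω = 150.0000×35/49 = 107.1429 rpm, dir flips to +; running = +107.1429
Stage 3 [66T→66T]: ω = 107.1429×66/66 = 107.1429 rpm, dir flips to −; running = −107.1429
Stage 4 [66T→89T]: ω = 107.1429×66/89 = 79.4543 rpm, dir flips to +; running = +79.4543
Stage 5 [89T→78T]: ω = 79.4543×89/78 = 90.6593 rpm, dir flips to −; running = −90.6593

-90.6593 rpm (opposite to input, |ω| = 90.6593 rpm)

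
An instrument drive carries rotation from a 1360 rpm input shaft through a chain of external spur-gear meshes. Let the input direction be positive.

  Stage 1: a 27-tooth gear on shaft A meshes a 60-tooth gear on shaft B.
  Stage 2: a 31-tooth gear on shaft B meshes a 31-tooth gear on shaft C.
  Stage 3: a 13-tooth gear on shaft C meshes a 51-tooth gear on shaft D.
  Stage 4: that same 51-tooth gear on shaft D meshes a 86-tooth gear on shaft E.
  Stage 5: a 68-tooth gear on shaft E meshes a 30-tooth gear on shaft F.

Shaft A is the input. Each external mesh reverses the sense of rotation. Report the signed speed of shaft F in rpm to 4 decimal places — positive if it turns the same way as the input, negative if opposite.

Stage 1 [27T→60T]: ω = 1360.0000×27/60 = 612.0000 rpm, dir flips to −; running = −612.0000
Stage 2 [31T→31T]: ω = 612.0000×31/31 = 612.0000 rpm, dir flips to +; running = +612.0000
Stage 3 [13T→51T]: ω = 612.0000×13/51 = 156.0000 rpm, dir flips to −; running = −156.0000
Stage 4 [51T→86T]: ω = 156.0000×51/86 = 92.5116 rpm, dir flips to +; running = +92.5116
Stage 5 [68T→30T]: ω = 92.5116×68/30 = 209.6930 rpm, dir flips to −; running = −209.6930

-209.6930 rpm (opposite to input, |ω| = 209.6930 rpm)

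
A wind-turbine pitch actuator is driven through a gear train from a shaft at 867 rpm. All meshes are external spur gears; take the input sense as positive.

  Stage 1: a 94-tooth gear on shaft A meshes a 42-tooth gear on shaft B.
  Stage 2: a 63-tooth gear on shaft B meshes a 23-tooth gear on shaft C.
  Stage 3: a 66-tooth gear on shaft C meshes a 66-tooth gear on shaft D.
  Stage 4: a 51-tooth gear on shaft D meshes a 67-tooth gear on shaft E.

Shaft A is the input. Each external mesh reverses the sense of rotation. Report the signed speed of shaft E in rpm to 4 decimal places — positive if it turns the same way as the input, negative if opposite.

Stage 1 [94T→42T]: ω = 867.0000×94/42 = 1940.4286 rpm, dir flips to −; running = −1940.4286
Stage 2 [63T→23T]: ω = 1940.4286×63/23 = 5315.0870 rpm, dir flips to +; running = +5315.0870
Stage 3 [66T→66T]: ω = 5315.0870×66/66 = 5315.0870 rpm, dir flips to −; running = −5315.0870
Stage 4 [51T→67T]: ω = 5315.0870×51/67 = 4045.8125 rpm, dir flips to +; running = +4045.8125

+4045.8125 rpm (same as input, |ω| = 4045.8125 rpm)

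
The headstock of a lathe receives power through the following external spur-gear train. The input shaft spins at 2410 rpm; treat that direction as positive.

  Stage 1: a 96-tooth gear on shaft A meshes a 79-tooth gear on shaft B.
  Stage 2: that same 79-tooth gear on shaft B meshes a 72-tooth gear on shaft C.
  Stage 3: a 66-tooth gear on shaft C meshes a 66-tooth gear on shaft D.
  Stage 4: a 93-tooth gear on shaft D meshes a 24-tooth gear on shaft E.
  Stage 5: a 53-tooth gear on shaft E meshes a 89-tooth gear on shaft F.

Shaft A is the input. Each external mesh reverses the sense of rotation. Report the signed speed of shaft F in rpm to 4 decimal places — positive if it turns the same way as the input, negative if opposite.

Stage 1 [96T→79T]: ω = 2410.0000×96/79 = 2928.6076 rpm, dir flips to −; running = −2928.6076
Stage 2 [79T→72T]: ω = 2928.6076×79/72 = 3213.3333 rpm, dir flips to +; running = +3213.3333
Stage 3 [66T→66T]: ω = 3213.3333×66/66 = 3213.3333 rpm, dir flips to −; running = −3213.3333
Stage 4 [93T→24T]: ω = 3213.3333×93/24 = 12451.6667 rpm, dir flips to +; running = +12451.6667
Stage 5 [53T→89T]: ω = 12451.6667×53/89 = 7415.0375 rpm, dir flips to −; running = −7415.0375

-7415.0375 rpm (opposite to input, |ω| = 7415.0375 rpm)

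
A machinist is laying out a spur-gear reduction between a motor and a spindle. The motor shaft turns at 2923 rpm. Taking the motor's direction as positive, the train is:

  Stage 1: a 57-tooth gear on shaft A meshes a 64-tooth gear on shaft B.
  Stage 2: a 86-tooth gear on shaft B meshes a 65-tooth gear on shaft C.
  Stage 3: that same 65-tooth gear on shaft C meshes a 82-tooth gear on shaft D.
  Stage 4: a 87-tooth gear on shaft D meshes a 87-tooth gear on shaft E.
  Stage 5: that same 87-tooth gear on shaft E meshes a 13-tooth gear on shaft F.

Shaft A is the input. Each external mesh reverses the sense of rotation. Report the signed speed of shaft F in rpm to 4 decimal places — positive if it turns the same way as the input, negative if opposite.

-18271.9205 rpm (opposite to input, |ω| = 18271.9205 rpm)

Stage 1 [57T→64T]: ω = 2923.0000×57/64 = 2603.2969 rpm, dir flips to −; running = −2603.2969
Stage 2 [86T→65T]: ω = 2603.2969×86/65 = 3444.3620 rpm, dir flips to +; running = +3444.3620
Stage 3 [65T→82T]: ω = 3444.3620×65/82 = 2730.2870 rpm, dir flips to −; running = −2730.2870
Stage 4 [87T→87T]: ω = 2730.2870×87/87 = 2730.2870 rpm, dir flips to +; running = +2730.2870
Stage 5 [87T→13T]: ω = 2730.2870×87/13 = 18271.9205 rpm, dir flips to −; running = −18271.9205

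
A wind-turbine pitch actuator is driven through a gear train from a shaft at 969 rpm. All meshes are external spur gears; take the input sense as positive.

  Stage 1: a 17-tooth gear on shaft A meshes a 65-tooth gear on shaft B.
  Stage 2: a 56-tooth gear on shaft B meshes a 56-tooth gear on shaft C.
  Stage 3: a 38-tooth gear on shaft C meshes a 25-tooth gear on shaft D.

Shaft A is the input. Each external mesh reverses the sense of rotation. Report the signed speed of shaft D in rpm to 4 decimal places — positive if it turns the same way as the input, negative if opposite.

Stage 1 [17T→65T]: ω = 969.0000×17/65 = 253.4308 rpm, dir flips to −; running = −253.4308
Stage 2 [56T→56T]: ω = 253.4308×56/56 = 253.4308 rpm, dir flips to +; running = +253.4308
Stage 3 [38T→25T]: ω = 253.4308×38/25 = 385.2148 rpm, dir flips to −; running = −385.2148

-385.2148 rpm (opposite to input, |ω| = 385.2148 rpm)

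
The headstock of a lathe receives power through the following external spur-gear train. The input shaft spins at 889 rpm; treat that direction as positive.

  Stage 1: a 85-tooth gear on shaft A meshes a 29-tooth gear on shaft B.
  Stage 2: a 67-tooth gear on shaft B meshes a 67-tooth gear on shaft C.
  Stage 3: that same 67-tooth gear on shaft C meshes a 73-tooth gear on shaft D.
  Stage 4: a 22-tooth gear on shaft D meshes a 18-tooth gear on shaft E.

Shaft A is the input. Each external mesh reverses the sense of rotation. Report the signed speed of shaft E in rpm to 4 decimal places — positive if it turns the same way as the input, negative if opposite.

+2922.9730 rpm (same as input, |ω| = 2922.9730 rpm)

Stage 1 [85T→29T]: ω = 889.0000×85/29 = 2605.6897 rpm, dir flips to −; running = −2605.6897
Stage 2 [67T→67T]: ω = 2605.6897×67/67 = 2605.6897 rpm, dir flips to +; running = +2605.6897
Stage 3 [67T→73T]: ω = 2605.6897×67/73 = 2391.5234 rpm, dir flips to −; running = −2391.5234
Stage 4 [22T→18T]: ω = 2391.5234×22/18 = 2922.9730 rpm, dir flips to +; running = +2922.9730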